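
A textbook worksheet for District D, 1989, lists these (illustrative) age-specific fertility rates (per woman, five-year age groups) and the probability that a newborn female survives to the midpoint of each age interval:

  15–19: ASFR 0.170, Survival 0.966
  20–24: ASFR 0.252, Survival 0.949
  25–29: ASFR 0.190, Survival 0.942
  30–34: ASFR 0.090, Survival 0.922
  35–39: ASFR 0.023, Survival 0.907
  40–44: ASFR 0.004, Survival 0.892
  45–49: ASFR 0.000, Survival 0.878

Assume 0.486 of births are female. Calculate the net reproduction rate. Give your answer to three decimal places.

1.676

Proportion female at birth = 0.486.
Weighting each age-specific rate by interval width and survival:
  15–19: 5 × 0.170 × 0.966 = 0.82110
  20–24: 5 × 0.252 × 0.949 = 1.19574
  25–29: 5 × 0.190 × 0.942 = 0.89490
  30–34: 5 × 0.090 × 0.922 = 0.41490
  35–39: 5 × 0.023 × 0.907 = 0.10431
  40–44: 5 × 0.004 × 0.892 = 0.01784
  45–49: 5 × 0.000 × 0.878 = 0.00000
Sum = 3.44879
NRR = 0.486 × 3.44879 = 1.67611
With NRR above 1 the population is above replacement fertility.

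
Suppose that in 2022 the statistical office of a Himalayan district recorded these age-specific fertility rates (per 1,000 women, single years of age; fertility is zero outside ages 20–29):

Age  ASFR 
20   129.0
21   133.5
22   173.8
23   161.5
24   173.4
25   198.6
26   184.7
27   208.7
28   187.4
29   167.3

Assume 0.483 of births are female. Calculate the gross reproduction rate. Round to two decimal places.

Proportion female at birth = 0.483.
Sum of ASFRs = 129.0 + 133.5 + 173.8 + 161.5 + 173.4 + 198.6 + 184.7 + 208.7 + 187.4 + 167.3 = 1717.9
TFR = 1717.9 / 1000 = 1.7179
GRR = 0.483 × 1.7179 = 0.82975

0.83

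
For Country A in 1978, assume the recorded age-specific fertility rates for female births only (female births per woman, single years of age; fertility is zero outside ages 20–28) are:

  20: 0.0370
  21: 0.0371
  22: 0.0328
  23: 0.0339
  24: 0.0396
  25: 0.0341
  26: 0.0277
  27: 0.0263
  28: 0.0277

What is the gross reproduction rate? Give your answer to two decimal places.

0.30

Sum of female ASFRs = 0.0370 + 0.0371 + 0.0328 + 0.0339 + 0.0396 + 0.0341 + 0.0277 + 0.0263 + 0.0277 = 0.2962
GRR = 0.2962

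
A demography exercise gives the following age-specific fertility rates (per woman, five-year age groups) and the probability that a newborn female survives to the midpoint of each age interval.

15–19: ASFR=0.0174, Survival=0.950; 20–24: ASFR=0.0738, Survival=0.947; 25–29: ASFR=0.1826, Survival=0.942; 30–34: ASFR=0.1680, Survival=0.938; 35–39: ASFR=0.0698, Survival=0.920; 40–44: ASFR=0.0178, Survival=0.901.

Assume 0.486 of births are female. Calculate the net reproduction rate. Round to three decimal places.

1.206

Proportion female at birth = 0.486.
Each age group contributes 5 × ASFR × survival:
  15–19: 5 × 0.0174 × 0.950 = 0.08265
  20–24: 5 × 0.0738 × 0.947 = 0.34944
  25–29: 5 × 0.1826 × 0.942 = 0.86005
  30–34: 5 × 0.1680 × 0.938 = 0.78792
  35–39: 5 × 0.0698 × 0.920 = 0.32108
  40–44: 5 × 0.0178 × 0.901 = 0.08019
Sum = 2.48133
NRR = 0.486 × 2.48133 = 1.20593
An NRR exceeding 1 indicates intrinsic growth under these rates.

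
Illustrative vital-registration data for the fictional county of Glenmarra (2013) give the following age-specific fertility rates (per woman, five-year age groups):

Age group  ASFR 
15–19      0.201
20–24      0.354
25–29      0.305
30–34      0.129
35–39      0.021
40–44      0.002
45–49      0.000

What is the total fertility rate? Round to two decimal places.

5.06

Sum of ASFRs = 0.201 + 0.354 + 0.305 + 0.129 + 0.021 + 0.002 + 0.000 = 1.012
TFR = 5 × 1.012 = 5.06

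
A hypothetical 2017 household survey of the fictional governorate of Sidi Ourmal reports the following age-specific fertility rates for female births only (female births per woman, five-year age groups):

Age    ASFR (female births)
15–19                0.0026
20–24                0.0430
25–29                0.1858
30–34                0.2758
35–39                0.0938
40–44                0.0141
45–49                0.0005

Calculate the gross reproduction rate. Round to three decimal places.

3.078

Sum of female ASFRs = 0.0026 + 0.0430 + 0.1858 + 0.2758 + 0.0938 + 0.0141 + 0.0005 = 0.6156
GRR = 5 × 0.6156 = 3.078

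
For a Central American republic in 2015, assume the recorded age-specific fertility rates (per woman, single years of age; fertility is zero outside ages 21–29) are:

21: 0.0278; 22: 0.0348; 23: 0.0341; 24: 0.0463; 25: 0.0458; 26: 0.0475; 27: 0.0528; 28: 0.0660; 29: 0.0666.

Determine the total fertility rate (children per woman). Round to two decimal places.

0.42

Sum of ASFRs = 0.0278 + 0.0348 + 0.0341 + 0.0463 + 0.0458 + 0.0475 + 0.0528 + 0.0660 + 0.0666 = 0.4217
TFR = 0.4217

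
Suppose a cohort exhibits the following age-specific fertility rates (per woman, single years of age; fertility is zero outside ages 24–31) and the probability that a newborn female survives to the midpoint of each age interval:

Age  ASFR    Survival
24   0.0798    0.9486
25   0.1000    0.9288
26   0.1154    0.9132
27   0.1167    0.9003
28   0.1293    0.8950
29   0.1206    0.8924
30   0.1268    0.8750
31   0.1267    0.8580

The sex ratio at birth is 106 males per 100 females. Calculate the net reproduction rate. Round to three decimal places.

Proportion female at birth = 100 / (100 + 106) = 0.48544.
Survival-weighted fertility by age (1·fₓ·Sₓ):
  24: 1 × 0.0798 × 0.9486 = 0.07570
  25: 1 × 0.1000 × 0.9288 = 0.09288
  26: 1 × 0.1154 × 0.9132 = 0.10538
  27: 1 × 0.1167 × 0.9003 = 0.10507
  28: 1 × 0.1293 × 0.8950 = 0.11572
  29: 1 × 0.1206 × 0.8924 = 0.10762
  30: 1 × 0.1268 × 0.8750 = 0.11095
  31: 1 × 0.1267 × 0.8580 = 0.10871
Sum = 0.82203
NRR = 0.48544 × 0.82203 = 0.39905
With NRR below 1 the population is below replacement fertility.

0.399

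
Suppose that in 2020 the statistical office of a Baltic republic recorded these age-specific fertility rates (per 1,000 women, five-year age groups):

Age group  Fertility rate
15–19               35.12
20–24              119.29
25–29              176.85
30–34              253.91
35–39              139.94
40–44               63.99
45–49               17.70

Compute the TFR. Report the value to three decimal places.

4.034

Sum of ASFRs = 35.12 + 119.29 + 176.85 + 253.91 + 139.94 + 63.99 + 17.70 = 806.80
TFR = 5 × 806.80 / 1000 = 4.034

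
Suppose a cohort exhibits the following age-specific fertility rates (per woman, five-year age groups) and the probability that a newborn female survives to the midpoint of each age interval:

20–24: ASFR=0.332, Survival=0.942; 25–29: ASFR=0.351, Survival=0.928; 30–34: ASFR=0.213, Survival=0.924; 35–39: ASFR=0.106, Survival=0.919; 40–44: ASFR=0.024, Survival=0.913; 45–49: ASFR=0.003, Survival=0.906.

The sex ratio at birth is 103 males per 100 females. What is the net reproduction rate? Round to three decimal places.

Proportion female at birth = 100 / (100 + 103) = 0.49261.
Weighting each age-specific rate by interval width and survival:
  20–24: 5 × 0.332 × 0.942 = 1.56372
  25–29: 5 × 0.351 × 0.928 = 1.62864
  30–34: 5 × 0.213 × 0.924 = 0.98406
  35–39: 5 × 0.106 × 0.919 = 0.48707
  40–44: 5 × 0.024 × 0.913 = 0.10956
  45–49: 5 × 0.003 × 0.906 = 0.01359
Sum = 4.78664
NRR = 0.49261 × 4.78664 = 2.35795
NRR > 1, so each generation more than replaces itself.

2.358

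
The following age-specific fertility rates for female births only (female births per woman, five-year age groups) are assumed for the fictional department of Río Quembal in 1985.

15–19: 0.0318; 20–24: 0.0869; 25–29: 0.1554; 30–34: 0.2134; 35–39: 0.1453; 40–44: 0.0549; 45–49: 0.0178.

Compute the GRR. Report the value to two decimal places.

Sum of female ASFRs = 0.0318 + 0.0869 + 0.1554 + 0.2134 + 0.1453 + 0.0549 + 0.0178 = 0.7055
GRR = 5 × 0.7055 = 3.5275

3.53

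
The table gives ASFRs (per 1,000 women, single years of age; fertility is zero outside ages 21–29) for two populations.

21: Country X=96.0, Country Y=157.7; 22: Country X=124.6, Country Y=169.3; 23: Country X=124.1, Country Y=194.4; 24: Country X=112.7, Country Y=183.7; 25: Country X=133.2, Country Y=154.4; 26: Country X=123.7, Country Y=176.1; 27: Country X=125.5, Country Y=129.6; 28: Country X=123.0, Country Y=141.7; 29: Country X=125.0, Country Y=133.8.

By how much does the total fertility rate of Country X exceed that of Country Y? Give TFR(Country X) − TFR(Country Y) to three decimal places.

-0.353

Country X:
  Sum of ASFRs = 96.0 + 124.6 + 124.1 + 112.7 + 133.2 + 123.7 + 125.5 + 123.0 + 125.0 = 1087.8
  TFR = 1087.8 / 1000 = 1.0878
Country Y:
  Sum of ASFRs = 157.7 + 169.3 + 194.4 + 183.7 + 154.4 + 176.1 + 129.6 + 141.7 + 133.8 = 1440.7
  TFR = 1440.7 / 1000 = 1.4407
Difference = 1.0878 − 1.4407 = -0.3529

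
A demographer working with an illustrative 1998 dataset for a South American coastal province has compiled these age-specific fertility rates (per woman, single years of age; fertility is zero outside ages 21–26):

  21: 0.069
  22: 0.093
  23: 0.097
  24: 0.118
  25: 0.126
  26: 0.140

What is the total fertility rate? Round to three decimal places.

0.643

Sum of ASFRs = 0.069 + 0.093 + 0.097 + 0.118 + 0.126 + 0.140 = 0.643
TFR = 0.643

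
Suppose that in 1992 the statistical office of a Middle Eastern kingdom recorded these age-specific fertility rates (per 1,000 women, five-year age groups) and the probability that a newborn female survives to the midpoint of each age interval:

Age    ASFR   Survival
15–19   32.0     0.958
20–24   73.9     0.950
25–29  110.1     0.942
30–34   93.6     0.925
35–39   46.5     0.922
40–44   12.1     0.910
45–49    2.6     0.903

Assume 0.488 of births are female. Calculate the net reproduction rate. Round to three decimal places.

0.848

Proportion female at birth = 0.488.
Each age group contributes 5 × ASFR × survival:
  15–19: 5 × 32.0/1000 × 0.958 = 0.15328
  20–24: 5 × 73.9/1000 × 0.950 = 0.35103
  25–29: 5 × 110.1/1000 × 0.942 = 0.51857
  30–34: 5 × 93.6/1000 × 0.925 = 0.43290
  35–39: 5 × 46.5/1000 × 0.922 = 0.21437
  40–44: 5 × 12.1/1000 × 0.910 = 0.05506
  45–49: 5 × 2.6/1000 × 0.903 = 0.01174
Sum = 1.73695
NRR = 0.488 × 1.73695 = 0.84763
With NRR below 1 the population is below replacement fertility.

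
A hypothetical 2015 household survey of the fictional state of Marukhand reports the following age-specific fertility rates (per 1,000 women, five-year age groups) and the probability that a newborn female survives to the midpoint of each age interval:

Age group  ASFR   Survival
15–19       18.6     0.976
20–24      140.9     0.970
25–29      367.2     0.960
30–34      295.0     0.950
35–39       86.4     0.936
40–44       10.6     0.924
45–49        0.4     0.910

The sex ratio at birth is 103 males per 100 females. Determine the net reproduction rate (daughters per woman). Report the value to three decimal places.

Proportion female at birth = 100 / (100 + 103) = 0.49261.
Per-age-group product (5 × ASFR × survival probability):
  15–19: 5 × 18.6/1000 × 0.976 = 0.09077
  20–24: 5 × 140.9/1000 × 0.970 = 0.68337
  25–29: 5 × 367.2/1000 × 0.960 = 1.76256
  30–34: 5 × 295.0/1000 × 0.950 = 1.40125
  35–39: 5 × 86.4/1000 × 0.936 = 0.40435
  40–44: 5 × 10.6/1000 × 0.924 = 0.04897
  45–49: 5 × 0.4/1000 × 0.910 = 0.00182
Sum = 4.39309
NRR = 0.49261 × 4.39309 = 2.16408

2.164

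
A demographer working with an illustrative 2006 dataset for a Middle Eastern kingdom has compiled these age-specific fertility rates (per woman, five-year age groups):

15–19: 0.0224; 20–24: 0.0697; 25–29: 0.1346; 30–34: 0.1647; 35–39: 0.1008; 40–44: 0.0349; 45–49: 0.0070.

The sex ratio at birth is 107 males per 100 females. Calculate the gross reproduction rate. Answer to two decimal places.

Proportion female at birth = 100 / (100 + 107) = 0.48309.
Sum of ASFRs = 0.0224 + 0.0697 + 0.1346 + 0.1647 + 0.1008 + 0.0349 + 0.0070 = 0.5341
TFR = 5 × 0.5341 = 2.6705
GRR = 0.48309 × 2.6705 = 1.29009

1.29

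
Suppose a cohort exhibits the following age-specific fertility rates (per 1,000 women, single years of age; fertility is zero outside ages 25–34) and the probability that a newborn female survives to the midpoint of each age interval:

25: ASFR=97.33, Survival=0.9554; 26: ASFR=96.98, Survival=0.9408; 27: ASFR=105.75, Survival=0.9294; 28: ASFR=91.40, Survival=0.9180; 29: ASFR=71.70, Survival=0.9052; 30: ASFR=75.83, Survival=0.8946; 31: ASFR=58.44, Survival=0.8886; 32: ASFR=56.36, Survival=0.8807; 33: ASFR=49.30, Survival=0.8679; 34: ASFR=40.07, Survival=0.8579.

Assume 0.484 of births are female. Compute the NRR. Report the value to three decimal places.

0.328

Proportion female at birth = 0.484.
Per-age-group product (1 × ASFR × survival probability):
  25: 1 × 97.33/1000 × 0.9554 = 0.09299
  26: 1 × 96.98/1000 × 0.9408 = 0.09124
  27: 1 × 105.75/1000 × 0.9294 = 0.09828
  28: 1 × 91.40/1000 × 0.9180 = 0.08391
  29: 1 × 71.70/1000 × 0.9052 = 0.06490
  30: 1 × 75.83/1000 × 0.8946 = 0.06784
  31: 1 × 58.44/1000 × 0.8886 = 0.05193
  32: 1 × 56.36/1000 × 0.8807 = 0.04964
  33: 1 × 49.30/1000 × 0.8679 = 0.04279
  34: 1 × 40.07/1000 × 0.8579 = 0.03438
Sum = 0.67790
NRR = 0.484 × 0.67790 = 0.32810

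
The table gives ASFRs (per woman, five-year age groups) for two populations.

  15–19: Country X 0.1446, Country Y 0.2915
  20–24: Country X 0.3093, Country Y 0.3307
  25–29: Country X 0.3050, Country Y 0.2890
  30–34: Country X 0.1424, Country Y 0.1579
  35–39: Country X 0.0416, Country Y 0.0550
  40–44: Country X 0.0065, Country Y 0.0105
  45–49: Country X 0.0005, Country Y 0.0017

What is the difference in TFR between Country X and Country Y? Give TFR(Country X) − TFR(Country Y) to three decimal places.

Country X:
  Sum of ASFRs = 0.1446 + 0.3093 + 0.3050 + 0.1424 + 0.0416 + 0.0065 + 0.0005 = 0.9499
  TFR = 5 × 0.9499 = 4.7495
Country Y:
  Sum of ASFRs = 0.2915 + 0.3307 + 0.2890 + 0.1579 + 0.0550 + 0.0105 + 0.0017 = 1.1363
  TFR = 5 × 1.1363 = 5.6815
Difference = 4.7495 − 5.6815 = -0.932

-0.932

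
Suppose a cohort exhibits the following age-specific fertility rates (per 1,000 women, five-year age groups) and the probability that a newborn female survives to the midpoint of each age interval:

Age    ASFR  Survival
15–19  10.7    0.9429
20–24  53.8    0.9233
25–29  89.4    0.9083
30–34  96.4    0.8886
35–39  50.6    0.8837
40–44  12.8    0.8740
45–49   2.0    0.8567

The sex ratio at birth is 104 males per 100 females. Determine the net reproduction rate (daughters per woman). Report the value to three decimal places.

0.697

Proportion female at birth = 100 / (100 + 104) = 0.49020.
Weighting each age-specific rate by interval width and survival:
  15–19: 5 × 10.7/1000 × 0.9429 = 0.05045
  20–24: 5 × 53.8/1000 × 0.9233 = 0.24837
  25–29: 5 × 89.4/1000 × 0.9083 = 0.40601
  30–34: 5 × 96.4/1000 × 0.8886 = 0.42831
  35–39: 5 × 50.6/1000 × 0.8837 = 0.22358
  40–44: 5 × 12.8/1000 × 0.8740 = 0.05594
  45–49: 5 × 2.0/1000 × 0.8567 = 0.00857
Sum = 1.42123
NRR = 0.49020 × 1.42123 = 0.69669
With NRR below 1 the population is below replacement fertility.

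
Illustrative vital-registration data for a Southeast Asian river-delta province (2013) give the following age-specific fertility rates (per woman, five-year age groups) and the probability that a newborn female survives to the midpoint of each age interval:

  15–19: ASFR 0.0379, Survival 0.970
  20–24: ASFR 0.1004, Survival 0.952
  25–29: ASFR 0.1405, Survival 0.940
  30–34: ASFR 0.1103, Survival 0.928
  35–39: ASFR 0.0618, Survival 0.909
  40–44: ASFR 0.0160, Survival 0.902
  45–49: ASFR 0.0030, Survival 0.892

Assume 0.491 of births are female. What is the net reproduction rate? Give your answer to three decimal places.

1.080

Proportion female at birth = 0.491.
Weighting each age-specific rate by interval width and survival:
  15–19: 5 × 0.0379 × 0.970 = 0.18382
  20–24: 5 × 0.1004 × 0.952 = 0.47790
  25–29: 5 × 0.1405 × 0.940 = 0.66035
  30–34: 5 × 0.1103 × 0.928 = 0.51179
  35–39: 5 × 0.0618 × 0.909 = 0.28088
  40–44: 5 × 0.0160 × 0.902 = 0.07216
  45–49: 5 × 0.0030 × 0.892 = 0.01338
Sum = 2.20028
NRR = 0.491 × 2.20028 = 1.08034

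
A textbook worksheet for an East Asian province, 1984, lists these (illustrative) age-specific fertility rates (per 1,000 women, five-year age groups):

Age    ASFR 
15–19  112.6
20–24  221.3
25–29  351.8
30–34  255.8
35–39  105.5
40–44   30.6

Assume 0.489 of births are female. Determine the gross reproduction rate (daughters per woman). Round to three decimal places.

Proportion female at birth = 0.489.
Sum of ASFRs = 112.6 + 221.3 + 351.8 + 255.8 + 105.5 + 30.6 = 1077.6
TFR = 5 × 1077.6 / 1000 = 5.388
GRR = 0.489 × 5.388 = 2.63473

2.635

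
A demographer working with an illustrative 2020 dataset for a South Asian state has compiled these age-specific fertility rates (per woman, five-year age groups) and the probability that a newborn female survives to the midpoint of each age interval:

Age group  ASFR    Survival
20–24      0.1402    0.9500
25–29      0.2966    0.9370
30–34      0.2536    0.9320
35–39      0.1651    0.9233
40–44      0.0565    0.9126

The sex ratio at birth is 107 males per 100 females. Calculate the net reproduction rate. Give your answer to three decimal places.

Proportion female at birth = 100 / (100 + 107) = 0.48309.
Weighting each age-specific rate by interval width and survival:
  20–24: 5 × 0.1402 × 0.9500 = 0.66595
  25–29: 5 × 0.2966 × 0.9370 = 1.38957
  30–34: 5 × 0.2536 × 0.9320 = 1.18178
  35–39: 5 × 0.1651 × 0.9233 = 0.76218
  40–44: 5 × 0.0565 × 0.9126 = 0.25781
Sum = 4.25729
NRR = 0.48309 × 4.25729 = 2.05665

2.057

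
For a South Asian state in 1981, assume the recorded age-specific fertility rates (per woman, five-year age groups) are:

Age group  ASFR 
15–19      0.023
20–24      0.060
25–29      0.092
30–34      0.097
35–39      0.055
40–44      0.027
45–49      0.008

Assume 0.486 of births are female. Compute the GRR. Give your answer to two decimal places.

0.88

Proportion female at birth = 0.486.
Sum of ASFRs = 0.023 + 0.060 + 0.092 + 0.097 + 0.055 + 0.027 + 0.008 = 0.362
TFR = 5 × 0.362 = 1.81
GRR = 0.486 × 1.81 = 0.87966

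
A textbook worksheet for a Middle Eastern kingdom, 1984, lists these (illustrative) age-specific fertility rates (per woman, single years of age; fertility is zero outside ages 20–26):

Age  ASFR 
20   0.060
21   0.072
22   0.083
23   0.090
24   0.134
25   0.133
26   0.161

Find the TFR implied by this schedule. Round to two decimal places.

Sum of ASFRs = 0.060 + 0.072 + 0.083 + 0.090 + 0.134 + 0.133 + 0.161 = 0.733
TFR = 0.733

0.73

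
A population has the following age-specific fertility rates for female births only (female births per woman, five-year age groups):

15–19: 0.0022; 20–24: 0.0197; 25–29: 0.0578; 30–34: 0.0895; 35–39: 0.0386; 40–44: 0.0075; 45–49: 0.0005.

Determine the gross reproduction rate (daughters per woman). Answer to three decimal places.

Sum of female ASFRs = 0.0022 + 0.0197 + 0.0578 + 0.0895 + 0.0386 + 0.0075 + 0.0005 = 0.2158
GRR = 5 × 0.2158 = 1.079

1.079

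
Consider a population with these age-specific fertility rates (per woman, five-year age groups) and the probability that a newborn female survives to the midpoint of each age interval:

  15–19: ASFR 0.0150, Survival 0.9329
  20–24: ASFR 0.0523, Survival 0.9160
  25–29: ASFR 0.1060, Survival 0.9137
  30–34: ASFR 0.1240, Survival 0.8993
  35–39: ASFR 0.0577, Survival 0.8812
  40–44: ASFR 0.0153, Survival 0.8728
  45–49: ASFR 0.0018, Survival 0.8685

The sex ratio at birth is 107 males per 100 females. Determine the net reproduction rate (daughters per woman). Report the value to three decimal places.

0.812

Proportion female at birth = 100 / (100 + 107) = 0.48309.
Weighting each age-specific rate by interval width and survival:
  15–19: 5 × 0.0150 × 0.9329 = 0.06997
  20–24: 5 × 0.0523 × 0.9160 = 0.23953
  25–29: 5 × 0.1060 × 0.9137 = 0.48426
  30–34: 5 × 0.1240 × 0.8993 = 0.55757
  35–39: 5 × 0.0577 × 0.8812 = 0.25423
  40–44: 5 × 0.0153 × 0.8728 = 0.06677
  45–49: 5 × 0.0018 × 0.8685 = 0.00782
Sum = 1.68015
NRR = 0.48309 × 1.68015 = 0.81166
NRR < 1, so the cohort does not fully replace itself.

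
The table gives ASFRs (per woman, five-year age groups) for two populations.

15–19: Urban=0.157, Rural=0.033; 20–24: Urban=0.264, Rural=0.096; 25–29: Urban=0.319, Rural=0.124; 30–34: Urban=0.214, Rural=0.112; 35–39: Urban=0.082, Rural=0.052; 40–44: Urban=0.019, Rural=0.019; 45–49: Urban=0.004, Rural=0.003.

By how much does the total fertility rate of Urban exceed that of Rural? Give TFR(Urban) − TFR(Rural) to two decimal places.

3.10

Urban:
  Sum of ASFRs = 0.157 + 0.264 + 0.319 + 0.214 + 0.082 + 0.019 + 0.004 = 1.059
  TFR = 5 × 1.059 = 5.295
Rural:
  Sum of ASFRs = 0.033 + 0.096 + 0.124 + 0.112 + 0.052 + 0.019 + 0.003 = 0.439
  TFR = 5 × 0.439 = 2.195
Difference = 5.295 − 2.195 = 3.1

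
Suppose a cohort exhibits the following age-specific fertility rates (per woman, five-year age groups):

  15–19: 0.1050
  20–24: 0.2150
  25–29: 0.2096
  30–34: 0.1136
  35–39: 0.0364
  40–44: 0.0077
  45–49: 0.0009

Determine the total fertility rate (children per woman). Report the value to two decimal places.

3.44

Sum of ASFRs = 0.1050 + 0.2150 + 0.2096 + 0.1136 + 0.0364 + 0.0077 + 0.0009 = 0.6882
TFR = 5 × 0.6882 = 3.441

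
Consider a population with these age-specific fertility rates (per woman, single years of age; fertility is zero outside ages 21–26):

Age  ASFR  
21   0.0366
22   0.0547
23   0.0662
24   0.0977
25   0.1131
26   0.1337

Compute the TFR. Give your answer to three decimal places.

Sum of ASFRs = 0.0366 + 0.0547 + 0.0662 + 0.0977 + 0.1131 + 0.1337 = 0.5020
TFR = 0.502

0.502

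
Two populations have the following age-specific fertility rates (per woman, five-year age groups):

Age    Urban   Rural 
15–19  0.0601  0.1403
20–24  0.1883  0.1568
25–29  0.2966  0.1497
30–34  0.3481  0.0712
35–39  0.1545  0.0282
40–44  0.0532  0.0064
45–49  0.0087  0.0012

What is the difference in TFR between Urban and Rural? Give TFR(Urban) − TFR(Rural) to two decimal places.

2.78

Urban:
  Sum of ASFRs = 0.0601 + 0.1883 + 0.2966 + 0.3481 + 0.1545 + 0.0532 + 0.0087 = 1.1095
  TFR = 5 × 1.1095 = 5.5475
Rural:
  Sum of ASFRs = 0.1403 + 0.1568 + 0.1497 + 0.0712 + 0.0282 + 0.0064 + 0.0012 = 0.5538
  TFR = 5 × 0.5538 = 2.769
Difference = 5.5475 − 2.769 = 2.7785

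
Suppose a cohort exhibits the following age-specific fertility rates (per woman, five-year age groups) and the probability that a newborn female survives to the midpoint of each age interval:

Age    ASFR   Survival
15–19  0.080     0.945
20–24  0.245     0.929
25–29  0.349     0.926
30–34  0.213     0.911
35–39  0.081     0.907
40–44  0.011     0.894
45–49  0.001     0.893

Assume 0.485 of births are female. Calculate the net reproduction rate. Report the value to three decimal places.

Proportion female at birth = 0.485.
Per-age-group product (5 × ASFR × survival probability):
  15–19: 5 × 0.080 × 0.945 = 0.37800
  20–24: 5 × 0.245 × 0.929 = 1.13803
  25–29: 5 × 0.349 × 0.926 = 1.61587
  30–34: 5 × 0.213 × 0.911 = 0.97022
  35–39: 5 × 0.081 × 0.907 = 0.36734
  40–44: 5 × 0.011 × 0.894 = 0.04917
  45–49: 5 × 0.001 × 0.893 = 0.00447
Sum = 4.52310
NRR = 0.485 × 4.52310 = 2.19370
With NRR above 1 the population is above replacement fertility.

2.194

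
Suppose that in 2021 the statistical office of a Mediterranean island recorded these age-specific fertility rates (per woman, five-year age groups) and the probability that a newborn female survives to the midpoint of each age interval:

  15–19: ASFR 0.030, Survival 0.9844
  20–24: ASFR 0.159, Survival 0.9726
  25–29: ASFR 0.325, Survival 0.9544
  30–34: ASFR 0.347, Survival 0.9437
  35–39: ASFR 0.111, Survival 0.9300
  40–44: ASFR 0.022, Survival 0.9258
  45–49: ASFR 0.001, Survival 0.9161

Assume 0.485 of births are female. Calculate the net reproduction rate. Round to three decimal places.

2.295

Proportion female at birth = 0.485.
Per-age-group product (5 × ASFR × survival probability):
  15–19: 5 × 0.030 × 0.9844 = 0.14766
  20–24: 5 × 0.159 × 0.9726 = 0.77322
  25–29: 5 × 0.325 × 0.9544 = 1.55090
  30–34: 5 × 0.347 × 0.9437 = 1.63732
  35–39: 5 × 0.111 × 0.9300 = 0.51615
  40–44: 5 × 0.022 × 0.9258 = 0.10184
  45–49: 5 × 0.001 × 0.9161 = 0.00458
Sum = 4.73167
NRR = 0.485 × 4.73167 = 2.29486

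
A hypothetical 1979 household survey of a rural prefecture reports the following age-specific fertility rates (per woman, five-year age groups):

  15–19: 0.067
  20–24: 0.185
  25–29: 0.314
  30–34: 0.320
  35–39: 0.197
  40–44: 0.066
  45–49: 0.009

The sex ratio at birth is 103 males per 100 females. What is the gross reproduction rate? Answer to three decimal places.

2.852

Proportion female at birth = 100 / (100 + 103) = 0.49261.
Sum of ASFRs = 0.067 + 0.185 + 0.314 + 0.320 + 0.197 + 0.066 + 0.009 = 1.158
TFR = 5 × 1.158 = 5.79
GRR = 0.49261 × 5.79 = 2.85221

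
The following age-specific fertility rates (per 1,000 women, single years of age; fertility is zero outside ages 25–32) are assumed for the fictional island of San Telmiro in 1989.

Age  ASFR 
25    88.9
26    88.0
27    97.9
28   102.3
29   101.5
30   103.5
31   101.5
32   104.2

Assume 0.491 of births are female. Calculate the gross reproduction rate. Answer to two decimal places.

0.39

Proportion female at birth = 0.491.
Sum of ASFRs = 88.9 + 88.0 + 97.9 + 102.3 + 101.5 + 103.5 + 101.5 + 104.2 = 787.8
TFR = 787.8 / 1000 = 0.7878
GRR = 0.491 × 0.7878 = 0.38681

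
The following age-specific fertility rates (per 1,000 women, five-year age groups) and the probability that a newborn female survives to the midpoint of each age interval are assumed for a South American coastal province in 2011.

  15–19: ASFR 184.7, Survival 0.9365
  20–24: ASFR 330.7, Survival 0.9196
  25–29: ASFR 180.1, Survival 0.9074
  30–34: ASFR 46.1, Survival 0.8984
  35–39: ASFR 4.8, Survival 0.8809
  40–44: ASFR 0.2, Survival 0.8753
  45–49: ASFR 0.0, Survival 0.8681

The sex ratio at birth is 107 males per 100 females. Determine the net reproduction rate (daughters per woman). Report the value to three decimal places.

1.658

Proportion female at birth = 100 / (100 + 107) = 0.48309.
Weighting each age-specific rate by interval width and survival:
  15–19: 5 × 184.7/1000 × 0.9365 = 0.86486
  20–24: 5 × 330.7/1000 × 0.9196 = 1.52056
  25–29: 5 × 180.1/1000 × 0.9074 = 0.81711
  30–34: 5 × 46.1/1000 × 0.8984 = 0.20708
  35–39: 5 × 4.8/1000 × 0.8809 = 0.02114
  40–44: 5 × 0.2/1000 × 0.8753 = 0.00088
  45–49: 5 × 0.0/1000 × 0.8681 = 0.00000
Sum = 3.43163
NRR = 0.48309 × 3.43163 = 1.65779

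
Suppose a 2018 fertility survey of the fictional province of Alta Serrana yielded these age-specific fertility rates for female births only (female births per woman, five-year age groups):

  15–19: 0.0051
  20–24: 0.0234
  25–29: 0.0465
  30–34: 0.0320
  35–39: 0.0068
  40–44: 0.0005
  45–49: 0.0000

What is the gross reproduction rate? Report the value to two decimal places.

Sum of female ASFRs = 0.0051 + 0.0234 + 0.0465 + 0.0320 + 0.0068 + 0.0005 + 0.0000 = 0.1143
GRR = 5 × 0.1143 = 0.5715

0.57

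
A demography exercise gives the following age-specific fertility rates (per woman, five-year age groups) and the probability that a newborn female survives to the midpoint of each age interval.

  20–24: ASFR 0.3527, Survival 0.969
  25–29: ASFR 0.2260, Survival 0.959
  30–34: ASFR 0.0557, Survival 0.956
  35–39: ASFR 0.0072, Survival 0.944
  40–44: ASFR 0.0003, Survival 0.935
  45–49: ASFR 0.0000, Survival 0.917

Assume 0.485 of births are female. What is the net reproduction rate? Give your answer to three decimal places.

1.501

Proportion female at birth = 0.485.
Per-age-group product (5 × ASFR × survival probability):
  20–24: 5 × 0.3527 × 0.969 = 1.70883
  25–29: 5 × 0.2260 × 0.959 = 1.08367
  30–34: 5 × 0.0557 × 0.956 = 0.26625
  35–39: 5 × 0.0072 × 0.944 = 0.03398
  40–44: 5 × 0.0003 × 0.935 = 0.00140
  45–49: 5 × 0.0000 × 0.917 = 0.00000
Sum = 3.09413
NRR = 0.485 × 3.09413 = 1.50065
With NRR above 1 the population is above replacement fertility.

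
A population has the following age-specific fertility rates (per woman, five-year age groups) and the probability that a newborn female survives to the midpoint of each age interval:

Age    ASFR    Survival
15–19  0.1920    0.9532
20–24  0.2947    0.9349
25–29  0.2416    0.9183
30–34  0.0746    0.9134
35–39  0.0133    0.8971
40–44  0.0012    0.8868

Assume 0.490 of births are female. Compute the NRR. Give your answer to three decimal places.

Proportion female at birth = 0.490.
Per-age-group product (5 × ASFR × survival probability):
  15–19: 5 × 0.1920 × 0.9532 = 0.91507
  20–24: 5 × 0.2947 × 0.9349 = 1.37758
  25–29: 5 × 0.2416 × 0.9183 = 1.10931
  30–34: 5 × 0.0746 × 0.9134 = 0.34070
  35–39: 5 × 0.0133 × 0.8971 = 0.05966
  40–44: 5 × 0.0012 × 0.8868 = 0.00532
Sum = 3.80764
NRR = 0.490 × 3.80764 = 1.86574

1.866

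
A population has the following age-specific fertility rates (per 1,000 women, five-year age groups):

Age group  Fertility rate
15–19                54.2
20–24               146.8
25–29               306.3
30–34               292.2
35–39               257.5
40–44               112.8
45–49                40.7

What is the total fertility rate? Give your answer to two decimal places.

6.05

Sum of ASFRs = 54.2 + 146.8 + 306.3 + 292.2 + 257.5 + 112.8 + 40.7 = 1210.5
TFR = 5 × 1210.5 / 1000 = 6.0525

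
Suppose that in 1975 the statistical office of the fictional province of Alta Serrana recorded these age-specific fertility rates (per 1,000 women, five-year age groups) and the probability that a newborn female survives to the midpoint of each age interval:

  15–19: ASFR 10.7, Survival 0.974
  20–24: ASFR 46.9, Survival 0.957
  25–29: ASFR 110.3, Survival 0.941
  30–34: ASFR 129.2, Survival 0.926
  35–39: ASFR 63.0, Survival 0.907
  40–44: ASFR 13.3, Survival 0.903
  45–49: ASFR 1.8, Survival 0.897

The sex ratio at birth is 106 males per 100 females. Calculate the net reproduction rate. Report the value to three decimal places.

0.848

Proportion female at birth = 100 / (100 + 106) = 0.48544.
Each age group contributes 5 × ASFR × survival:
  15–19: 5 × 10.7/1000 × 0.974 = 0.05211
  20–24: 5 × 46.9/1000 × 0.957 = 0.22442
  25–29: 5 × 110.3/1000 × 0.941 = 0.51896
  30–34: 5 × 129.2/1000 × 0.926 = 0.59820
  35–39: 5 × 63.0/1000 × 0.907 = 0.28571
  40–44: 5 × 13.3/1000 × 0.903 = 0.06005
  45–49: 5 × 1.8/1000 × 0.897 = 0.00807
Sum = 1.74752
NRR = 0.48544 × 1.74752 = 0.84832
With NRR below 1 the population is below replacement fertility.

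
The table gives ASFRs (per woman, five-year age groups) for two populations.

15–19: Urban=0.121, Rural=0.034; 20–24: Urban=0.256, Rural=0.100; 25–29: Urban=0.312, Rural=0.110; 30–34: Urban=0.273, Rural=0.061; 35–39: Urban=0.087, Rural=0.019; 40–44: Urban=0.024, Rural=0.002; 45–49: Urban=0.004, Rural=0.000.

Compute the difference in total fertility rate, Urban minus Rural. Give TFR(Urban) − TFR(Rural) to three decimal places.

3.755

Urban:
  Sum of ASFRs = 0.121 + 0.256 + 0.312 + 0.273 + 0.087 + 0.024 + 0.004 = 1.077
  TFR = 5 × 1.077 = 5.385
Rural:
  Sum of ASFRs = 0.034 + 0.100 + 0.110 + 0.061 + 0.019 + 0.002 + 0.000 = 0.326
  TFR = 5 × 0.326 = 1.63
Difference = 5.385 − 1.63 = 3.755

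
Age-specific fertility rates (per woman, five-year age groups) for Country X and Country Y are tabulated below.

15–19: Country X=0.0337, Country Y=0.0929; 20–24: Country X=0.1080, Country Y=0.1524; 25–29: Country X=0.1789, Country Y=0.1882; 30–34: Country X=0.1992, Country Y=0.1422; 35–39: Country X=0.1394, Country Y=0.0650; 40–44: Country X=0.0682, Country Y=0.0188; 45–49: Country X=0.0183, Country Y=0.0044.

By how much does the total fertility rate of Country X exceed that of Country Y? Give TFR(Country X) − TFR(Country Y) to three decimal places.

Country X:
  Sum of ASFRs = 0.0337 + 0.1080 + 0.1789 + 0.1992 + 0.1394 + 0.0682 + 0.0183 = 0.7457
  TFR = 5 × 0.7457 = 3.7285
Country Y:
  Sum of ASFRs = 0.0929 + 0.1524 + 0.1882 + 0.1422 + 0.0650 + 0.0188 + 0.0044 = 0.6639
  TFR = 5 × 0.6639 = 3.3195
Difference = 3.7285 − 3.3195 = 0.409

0.409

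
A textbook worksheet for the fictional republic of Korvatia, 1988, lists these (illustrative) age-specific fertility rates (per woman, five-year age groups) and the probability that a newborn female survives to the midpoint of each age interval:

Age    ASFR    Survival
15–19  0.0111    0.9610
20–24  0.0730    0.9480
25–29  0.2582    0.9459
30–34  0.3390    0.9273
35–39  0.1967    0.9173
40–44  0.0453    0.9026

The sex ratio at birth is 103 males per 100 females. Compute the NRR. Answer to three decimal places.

Proportion female at birth = 100 / (100 + 103) = 0.49261.
Each age group contributes 5 × ASFR × survival:
  15–19: 5 × 0.0111 × 0.9610 = 0.05334
  20–24: 5 × 0.0730 × 0.9480 = 0.34602
  25–29: 5 × 0.2582 × 0.9459 = 1.22116
  30–34: 5 × 0.3390 × 0.9273 = 1.57177
  35–39: 5 × 0.1967 × 0.9173 = 0.90216
  40–44: 5 × 0.0453 × 0.9026 = 0.20444
Sum = 4.29889
NRR = 0.49261 × 4.29889 = 2.11768
NRR > 1, so each generation more than replaces itself.

2.118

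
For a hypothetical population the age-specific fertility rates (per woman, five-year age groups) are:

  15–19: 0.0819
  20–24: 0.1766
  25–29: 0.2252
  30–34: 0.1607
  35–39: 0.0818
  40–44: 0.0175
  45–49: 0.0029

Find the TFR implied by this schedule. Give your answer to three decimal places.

3.733

Sum of ASFRs = 0.0819 + 0.1766 + 0.2252 + 0.1607 + 0.0818 + 0.0175 + 0.0029 = 0.7466
TFR = 5 × 0.7466 = 3.733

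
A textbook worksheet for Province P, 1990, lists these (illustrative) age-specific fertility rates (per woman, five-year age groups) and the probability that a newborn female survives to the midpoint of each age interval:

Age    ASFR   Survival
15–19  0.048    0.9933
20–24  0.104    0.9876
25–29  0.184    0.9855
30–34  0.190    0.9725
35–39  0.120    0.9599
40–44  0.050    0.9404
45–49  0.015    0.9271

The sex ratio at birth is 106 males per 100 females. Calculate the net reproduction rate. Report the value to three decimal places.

1.681

Proportion female at birth = 100 / (100 + 106) = 0.48544.
Survival-weighted fertility by age (5·fₓ·Sₓ):
  15–19: 5 × 0.048 × 0.9933 = 0.23839
  20–24: 5 × 0.104 × 0.9876 = 0.51355
  25–29: 5 × 0.184 × 0.9855 = 0.90666
  30–34: 5 × 0.190 × 0.9725 = 0.92388
  35–39: 5 × 0.120 × 0.9599 = 0.57594
  40–44: 5 × 0.050 × 0.9404 = 0.23510
  45–49: 5 × 0.015 × 0.9271 = 0.06953
Sum = 3.46305
NRR = 0.48544 × 3.46305 = 1.68110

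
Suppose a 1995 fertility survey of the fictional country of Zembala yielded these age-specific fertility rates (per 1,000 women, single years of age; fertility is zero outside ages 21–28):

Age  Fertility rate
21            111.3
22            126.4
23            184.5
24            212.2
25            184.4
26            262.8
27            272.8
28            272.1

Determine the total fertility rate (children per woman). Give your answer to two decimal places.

Sum of ASFRs = 111.3 + 126.4 + 184.5 + 212.2 + 184.4 + 262.8 + 272.8 + 272.1 = 1626.5
TFR = 1626.5 / 1000 = 1.6265

1.63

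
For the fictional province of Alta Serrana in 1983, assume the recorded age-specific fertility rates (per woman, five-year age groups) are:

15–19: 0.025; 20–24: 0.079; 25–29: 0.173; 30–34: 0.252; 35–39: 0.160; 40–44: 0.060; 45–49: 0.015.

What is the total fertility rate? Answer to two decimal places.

Sum of ASFRs = 0.025 + 0.079 + 0.173 + 0.252 + 0.160 + 0.060 + 0.015 = 0.764
TFR = 5 × 0.764 = 3.82

3.82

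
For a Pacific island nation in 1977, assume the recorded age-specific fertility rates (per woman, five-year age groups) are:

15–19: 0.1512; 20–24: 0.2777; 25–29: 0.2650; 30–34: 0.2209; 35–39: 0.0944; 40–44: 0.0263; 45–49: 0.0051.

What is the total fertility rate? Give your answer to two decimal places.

Sum of ASFRs = 0.1512 + 0.2777 + 0.2650 + 0.2209 + 0.0944 + 0.0263 + 0.0051 = 1.0406
TFR = 5 × 1.0406 = 5.203

5.20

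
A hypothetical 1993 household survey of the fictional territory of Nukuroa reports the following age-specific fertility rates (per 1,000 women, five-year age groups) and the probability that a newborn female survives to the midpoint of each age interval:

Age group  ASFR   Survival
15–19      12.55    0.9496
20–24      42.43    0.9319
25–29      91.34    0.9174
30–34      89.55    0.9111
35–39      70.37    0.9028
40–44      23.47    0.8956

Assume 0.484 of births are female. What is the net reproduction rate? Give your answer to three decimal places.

Proportion female at birth = 0.484.
Per-age-group product (5 × ASFR × survival probability):
  15–19: 5 × 12.55/1000 × 0.9496 = 0.05959
  20–24: 5 × 42.43/1000 × 0.9319 = 0.19770
  25–29: 5 × 91.34/1000 × 0.9174 = 0.41898
  30–34: 5 × 89.55/1000 × 0.9111 = 0.40795
  35–39: 5 × 70.37/1000 × 0.9028 = 0.31765
  40–44: 5 × 23.47/1000 × 0.8956 = 0.10510
Sum = 1.50697
NRR = 0.484 × 1.50697 = 0.72937
NRR < 1, so the cohort does not fully replace itself.

0.729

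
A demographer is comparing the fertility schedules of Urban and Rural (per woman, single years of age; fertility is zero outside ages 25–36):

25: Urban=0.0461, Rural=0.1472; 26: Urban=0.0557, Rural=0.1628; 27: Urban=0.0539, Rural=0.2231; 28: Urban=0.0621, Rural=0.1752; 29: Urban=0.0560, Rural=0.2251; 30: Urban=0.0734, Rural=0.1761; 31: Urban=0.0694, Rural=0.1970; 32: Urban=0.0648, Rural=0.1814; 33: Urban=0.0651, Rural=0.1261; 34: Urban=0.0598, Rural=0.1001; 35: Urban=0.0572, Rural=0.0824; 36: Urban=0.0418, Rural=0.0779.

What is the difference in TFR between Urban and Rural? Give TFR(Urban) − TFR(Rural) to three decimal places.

-1.169

Urban:
  Sum of ASFRs = 0.0461 + 0.0557 + 0.0539 + 0.0621 + 0.0560 + 0.0734 + 0.0694 + 0.0648 + 0.0651 + 0.0598 + 0.0572 + 0.0418 = 0.7053
  TFR = 0.7053
Rural:
  Sum of ASFRs = 0.1472 + 0.1628 + 0.2231 + 0.1752 + 0.2251 + 0.1761 + 0.1970 + 0.1814 + 0.1261 + 0.1001 + 0.0824 + 0.0779 = 1.8744
  TFR = 1.8744
Difference = 0.7053 − 1.8744 = -1.1691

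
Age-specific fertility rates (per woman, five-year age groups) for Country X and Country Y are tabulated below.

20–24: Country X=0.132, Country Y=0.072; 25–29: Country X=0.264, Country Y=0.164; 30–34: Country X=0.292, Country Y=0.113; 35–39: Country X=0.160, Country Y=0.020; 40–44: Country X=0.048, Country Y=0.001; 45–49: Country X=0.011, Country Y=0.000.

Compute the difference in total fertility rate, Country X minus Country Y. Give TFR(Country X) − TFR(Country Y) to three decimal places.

Country X:
  Sum of ASFRs = 0.132 + 0.264 + 0.292 + 0.160 + 0.048 + 0.011 = 0.907
  TFR = 5 × 0.907 = 4.535
Country Y:
  Sum of ASFRs = 0.072 + 0.164 + 0.113 + 0.020 + 0.001 + 0.000 = 0.370
  TFR = 5 × 0.370 = 1.85
Difference = 4.535 − 1.85 = 2.685

2.685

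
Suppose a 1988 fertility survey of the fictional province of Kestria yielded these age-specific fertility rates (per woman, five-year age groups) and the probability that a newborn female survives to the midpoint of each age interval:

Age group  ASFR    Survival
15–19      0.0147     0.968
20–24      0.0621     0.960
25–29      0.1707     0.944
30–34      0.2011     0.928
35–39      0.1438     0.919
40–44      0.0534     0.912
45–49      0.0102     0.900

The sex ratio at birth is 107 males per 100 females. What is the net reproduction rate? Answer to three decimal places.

1.477

Proportion female at birth = 100 / (100 + 107) = 0.48309.
Per-age-group product (5 × ASFR × survival probability):
  15–19: 5 × 0.0147 × 0.968 = 0.07115
  20–24: 5 × 0.0621 × 0.960 = 0.29808
  25–29: 5 × 0.1707 × 0.944 = 0.80570
  30–34: 5 × 0.2011 × 0.928 = 0.93310
  35–39: 5 × 0.1438 × 0.919 = 0.66076
  40–44: 5 × 0.0534 × 0.912 = 0.24350
  45–49: 5 × 0.0102 × 0.900 = 0.04590
Sum = 3.05819
NRR = 0.48309 × 3.05819 = 1.47738
An NRR exceeding 1 indicates intrinsic growth under these rates.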